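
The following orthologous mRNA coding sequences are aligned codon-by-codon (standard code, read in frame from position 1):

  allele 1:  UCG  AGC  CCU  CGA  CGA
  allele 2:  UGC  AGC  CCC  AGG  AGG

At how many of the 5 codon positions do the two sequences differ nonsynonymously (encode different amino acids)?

Codon 1: UCG Ser / UGC Cys — nonsynonymous.
Codon 2: AGC Ser / AGC Ser — identical.
Codon 3: CCU Pro / CCC Pro — synonymous.
Codon 4: CGA Arg / AGG Arg — synonymous.
Codon 5: CGA Arg / AGG Arg — synonymous.
Nonsynonymous differences: 1.

1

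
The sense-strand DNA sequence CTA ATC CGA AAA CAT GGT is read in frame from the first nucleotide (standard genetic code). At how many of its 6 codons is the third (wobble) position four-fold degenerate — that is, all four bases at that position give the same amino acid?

Codon 1 CTA (Leu): third position 4-fold.
Codon 2 ATC (Ile): third position 3-fold.
Codon 3 CGA (Arg): third position 4-fold.
Codon 4 AAA (Lys): third position 2-fold.
Codon 5 CAT (His): third position 2-fold.
Codon 6 GGT (Gly): third position 4-fold.
Four-fold degenerate third positions: 3.

3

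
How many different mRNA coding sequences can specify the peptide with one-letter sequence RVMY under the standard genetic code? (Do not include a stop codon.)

Arg: 6 codons.
Val: 4 codons.
Met: 1 codon.
Tyr: 2 codons.
6 × 4 × 1 × 2 = 48.

48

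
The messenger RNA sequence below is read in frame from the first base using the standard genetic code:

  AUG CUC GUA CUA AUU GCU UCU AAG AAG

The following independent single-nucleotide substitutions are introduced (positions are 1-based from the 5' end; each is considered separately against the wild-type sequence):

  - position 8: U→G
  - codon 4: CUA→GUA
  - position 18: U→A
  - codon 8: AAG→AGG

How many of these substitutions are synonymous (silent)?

Codon 3: GUA (Val) → GGA (Gly) — missense.
Codon 4: CUA (Leu) → GUA (Val) — missense.
Codon 6: GCU (Ala) → GCA (Ala) — synonymous.
Codon 8: AAG (Lys) → AGG (Arg) — missense.
Synonymous: 1 of 4.

1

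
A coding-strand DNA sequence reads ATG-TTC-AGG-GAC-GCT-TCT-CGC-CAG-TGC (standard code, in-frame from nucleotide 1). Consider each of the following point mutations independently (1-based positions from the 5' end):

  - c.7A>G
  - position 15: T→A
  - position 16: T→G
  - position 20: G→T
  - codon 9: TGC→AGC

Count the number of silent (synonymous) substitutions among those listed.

Codon 3: AGG (Arg) → GGG (Gly) — missense.
Codon 5: GCT (Ala) → GCA (Ala) — synonymous.
Codon 6: TCT (Ser) → GCT (Ala) — missense.
Codon 7: CGC (Arg) → CTC (Leu) — missense.
Codon 9: TGC (Cys) → AGC (Ser) — missense.
Synonymous: 1 of 5.

1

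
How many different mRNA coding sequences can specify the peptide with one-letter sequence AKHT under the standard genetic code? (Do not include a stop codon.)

Ala: 4 codons.
Lys: 2 codons.
His: 2 codons.
Thr: 4 codons.
4 × 2 × 2 × 4 = 64.

64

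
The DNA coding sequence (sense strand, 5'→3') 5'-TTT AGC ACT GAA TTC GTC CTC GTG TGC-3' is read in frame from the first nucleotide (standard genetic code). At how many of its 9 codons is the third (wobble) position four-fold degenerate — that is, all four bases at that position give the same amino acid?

4

Codon 1 TTT (Phe): third position 2-fold.
Codon 2 AGC (Ser): third position 2-fold.
Codon 3 ACT (Thr): third position 4-fold.
Codon 4 GAA (Glu): third position 2-fold.
Codon 5 TTC (Phe): third position 2-fold.
Codon 6 GTC (Val): third position 4-fold.
Codon 7 CTC (Leu): third position 4-fold.
Codon 8 GTG (Val): third position 4-fold.
Codon 9 TGC (Cys): third position 2-fold.
Four-fold degenerate third positions: 4.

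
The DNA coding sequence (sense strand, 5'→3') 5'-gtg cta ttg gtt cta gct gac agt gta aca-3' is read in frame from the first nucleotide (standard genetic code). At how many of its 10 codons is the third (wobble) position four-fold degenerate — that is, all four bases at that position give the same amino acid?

7

Codon 1 GTG (Val): third position 4-fold.
Codon 2 CTA (Leu): third position 4-fold.
Codon 3 TTG (Leu): third position 2-fold.
Codon 4 GTT (Val): third position 4-fold.
Codon 5 CTA (Leu): third position 4-fold.
Codon 6 GCT (Ala): third position 4-fold.
Codon 7 GAC (Asp): third position 2-fold.
Codon 8 AGT (Ser): third position 2-fold.
Codon 9 GTA (Val): third position 4-fold.
Codon 10 ACA (Thr): third position 4-fold.
Four-fold degenerate third positions: 7.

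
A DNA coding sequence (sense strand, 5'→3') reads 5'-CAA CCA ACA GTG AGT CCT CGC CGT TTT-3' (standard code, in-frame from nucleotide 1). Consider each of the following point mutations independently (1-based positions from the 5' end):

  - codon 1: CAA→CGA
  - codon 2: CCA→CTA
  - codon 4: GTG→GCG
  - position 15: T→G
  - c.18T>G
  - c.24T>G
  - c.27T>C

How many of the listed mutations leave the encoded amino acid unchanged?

Codon 1: CAA (Gln) → CGA (Arg) — missense.
Codon 2: CCA (Pro) → CTA (Leu) — missense.
Codon 4: GTG (Val) → GCG (Ala) — missense.
Codon 5: AGT (Ser) → AGG (Arg) — missense.
Codon 6: CCT (Pro) → CCG (Pro) — synonymous.
Codon 8: CGT (Arg) → CGG (Arg) — synonymous.
Codon 9: TTT (Phe) → TTC (Phe) — synonymous.
Synonymous: 3 of 7.

3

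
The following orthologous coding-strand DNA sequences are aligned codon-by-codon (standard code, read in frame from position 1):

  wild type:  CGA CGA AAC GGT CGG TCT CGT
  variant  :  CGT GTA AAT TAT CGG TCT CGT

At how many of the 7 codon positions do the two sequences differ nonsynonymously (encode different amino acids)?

2

Codon 1: CGA Arg / CGT Arg — synonymous.
Codon 2: CGA Arg / GTA Val — nonsynonymous.
Codon 3: AAC Asn / AAT Asn — synonymous.
Codon 4: GGT Gly / TAT Tyr — nonsynonymous.
Codon 5: CGG Arg / CGG Arg — identical.
Codon 6: TCT Ser / TCT Ser — identical.
Codon 7: CGT Arg / CGT Arg — identical.
Nonsynonymous differences: 2.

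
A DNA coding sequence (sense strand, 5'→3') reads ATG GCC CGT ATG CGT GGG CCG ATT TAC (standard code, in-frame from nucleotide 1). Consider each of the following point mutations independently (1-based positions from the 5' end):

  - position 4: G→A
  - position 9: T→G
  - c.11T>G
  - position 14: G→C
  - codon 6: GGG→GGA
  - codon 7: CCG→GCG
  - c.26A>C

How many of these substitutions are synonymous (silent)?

2

Codon 2: GCC (Ala) → ACC (Thr) — missense.
Codon 3: CGT (Arg) → CGG (Arg) — synonymous.
Codon 4: ATG (Met) → AGG (Arg) — missense.
Codon 5: CGT (Arg) → CCT (Pro) — missense.
Codon 6: GGG (Gly) → GGA (Gly) — synonymous.
Codon 7: CCG (Pro) → GCG (Ala) — missense.
Codon 9: TAC (Tyr) → TCC (Ser) — missense.
Synonymous: 2 of 7.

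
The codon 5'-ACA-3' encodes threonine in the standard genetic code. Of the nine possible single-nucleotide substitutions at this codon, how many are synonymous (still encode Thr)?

3

Position 1: none → 0 synonymous.
Position 2: none → 0 synonymous.
Position 3: ACU, ACC, ACG → 3 synonymous.
Total: 0 + 0 + 3 = 3.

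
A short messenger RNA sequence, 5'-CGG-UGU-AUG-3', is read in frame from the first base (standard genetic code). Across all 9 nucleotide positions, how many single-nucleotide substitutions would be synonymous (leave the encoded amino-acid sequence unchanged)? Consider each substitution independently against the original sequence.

5

Codon 1 (CGG, Arg): 4 synonymous substitutions.
Codon 2 (UGU, Cys): 1 synonymous substitution.
Codon 3 (AUG, Met): 0 synonymous substitutions.
Total: 4 + 1 + 0 = 5.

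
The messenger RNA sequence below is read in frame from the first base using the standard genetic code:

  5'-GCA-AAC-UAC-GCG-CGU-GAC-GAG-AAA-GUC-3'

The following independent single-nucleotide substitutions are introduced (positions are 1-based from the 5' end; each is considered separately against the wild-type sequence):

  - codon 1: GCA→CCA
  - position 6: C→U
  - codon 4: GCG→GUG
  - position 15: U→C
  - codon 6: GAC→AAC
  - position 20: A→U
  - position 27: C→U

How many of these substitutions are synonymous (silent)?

3

Codon 1: GCA (Ala) → CCA (Pro) — missense.
Codon 2: AAC (Asn) → AAU (Asn) — synonymous.
Codon 4: GCG (Ala) → GUG (Val) — missense.
Codon 5: CGU (Arg) → CGC (Arg) — synonymous.
Codon 6: GAC (Asp) → AAC (Asn) — missense.
Codon 7: GAG (Glu) → GUG (Val) — missense.
Codon 9: GUC (Val) → GUU (Val) — synonymous.
Synonymous: 3 of 7.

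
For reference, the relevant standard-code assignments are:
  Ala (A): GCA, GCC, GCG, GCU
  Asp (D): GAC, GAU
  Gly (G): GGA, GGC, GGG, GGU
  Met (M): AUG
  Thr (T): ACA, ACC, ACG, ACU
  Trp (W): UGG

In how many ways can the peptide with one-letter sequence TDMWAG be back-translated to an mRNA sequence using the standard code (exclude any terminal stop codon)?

128

Thr: 4 codons.
Asp: 2 codons.
Met: 1 codon.
Trp: 1 codon.
Ala: 4 codons.
Gly: 4 codons.
4 × 2 × 1 × 1 × 4 × 4 = 128.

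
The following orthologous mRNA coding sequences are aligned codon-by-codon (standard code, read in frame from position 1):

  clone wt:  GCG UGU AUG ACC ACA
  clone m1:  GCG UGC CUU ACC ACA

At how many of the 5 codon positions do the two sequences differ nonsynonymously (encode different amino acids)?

1

Codon 1: GCG Ala / GCG Ala — identical.
Codon 2: UGU Cys / UGC Cys — synonymous.
Codon 3: AUG Met / CUU Leu — nonsynonymous.
Codon 4: ACC Thr / ACC Thr — identical.
Codon 5: ACA Thr / ACA Thr — identical.
Nonsynonymous differences: 1.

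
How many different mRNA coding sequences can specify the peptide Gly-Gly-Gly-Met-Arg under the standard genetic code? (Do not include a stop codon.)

Gly: 4 codons.
Gly: 4 codons.
Gly: 4 codons.
Met: 1 codon.
Arg: 6 codons.
4 × 4 × 4 × 1 × 6 = 384.

384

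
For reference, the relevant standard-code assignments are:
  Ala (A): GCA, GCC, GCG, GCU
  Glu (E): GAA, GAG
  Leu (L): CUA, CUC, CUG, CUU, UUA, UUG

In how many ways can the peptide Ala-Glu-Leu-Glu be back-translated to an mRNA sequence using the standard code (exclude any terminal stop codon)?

Ala: 4 codons.
Glu: 2 codons.
Leu: 6 codons.
Glu: 2 codons.
4 × 2 × 6 × 2 = 96.

96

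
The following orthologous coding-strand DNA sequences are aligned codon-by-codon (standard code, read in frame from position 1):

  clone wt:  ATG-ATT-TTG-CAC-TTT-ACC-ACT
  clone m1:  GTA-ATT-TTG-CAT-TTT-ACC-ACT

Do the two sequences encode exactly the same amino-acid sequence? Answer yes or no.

Codon 1: ATG Met / GTA Val — nonsynonymous.
Codon 2: ATT Ile / ATT Ile — identical.
Codon 3: TTG Leu / TTG Leu — identical.
Codon 4: CAC His / CAT His — synonymous.
Codon 5: TTT Phe / TTT Phe — identical.
Codon 6: ACC Thr / ACC Thr — identical.
Codon 7: ACT Thr / ACT Thr — identical.
Nonsynonymous differences: 1 → different protein.

no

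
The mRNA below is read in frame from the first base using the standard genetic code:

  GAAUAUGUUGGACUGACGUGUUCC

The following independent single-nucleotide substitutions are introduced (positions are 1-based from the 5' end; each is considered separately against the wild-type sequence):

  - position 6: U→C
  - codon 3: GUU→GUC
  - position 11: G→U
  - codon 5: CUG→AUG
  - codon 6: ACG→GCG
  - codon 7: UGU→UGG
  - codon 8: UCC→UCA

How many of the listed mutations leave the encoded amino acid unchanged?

3

Codon 2: UAU (Tyr) → UAC (Tyr) — synonymous.
Codon 3: GUU (Val) → GUC (Val) — synonymous.
Codon 4: GGA (Gly) → GUA (Val) — missense.
Codon 5: CUG (Leu) → AUG (Met) — missense.
Codon 6: ACG (Thr) → GCG (Ala) — missense.
Codon 7: UGU (Cys) → UGG (Trp) — missense.
Codon 8: UCC (Ser) → UCA (Ser) — synonymous.
Synonymous: 3 of 7.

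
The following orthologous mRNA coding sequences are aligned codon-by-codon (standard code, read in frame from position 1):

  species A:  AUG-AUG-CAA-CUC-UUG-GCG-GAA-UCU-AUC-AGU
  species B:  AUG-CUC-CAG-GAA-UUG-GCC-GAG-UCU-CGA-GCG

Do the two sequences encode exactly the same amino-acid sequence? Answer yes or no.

Codon 1: AUG Met / AUG Met — identical.
Codon 2: AUG Met / CUC Leu — nonsynonymous.
Codon 3: CAA Gln / CAG Gln — synonymous.
Codon 4: CUC Leu / GAA Glu — nonsynonymous.
Codon 5: UUG Leu / UUG Leu — identical.
Codon 6: GCG Ala / GCC Ala — synonymous.
Codon 7: GAA Glu / GAG Glu — synonymous.
Codon 8: UCU Ser / UCU Ser — identical.
Codon 9: AUC Ile / CGA Arg — nonsynonymous.
Codon 10: AGU Ser / GCG Ala — nonsynonymous.
Nonsynonymous differences: 4 → different protein.

no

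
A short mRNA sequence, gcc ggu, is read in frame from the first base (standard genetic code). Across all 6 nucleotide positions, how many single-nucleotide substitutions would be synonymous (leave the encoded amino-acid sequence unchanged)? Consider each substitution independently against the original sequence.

Codon 1 (GCC, Ala): 3 synonymous substitutions.
Codon 2 (GGU, Gly): 3 synonymous substitutions.
Total: 3 + 3 = 6.

6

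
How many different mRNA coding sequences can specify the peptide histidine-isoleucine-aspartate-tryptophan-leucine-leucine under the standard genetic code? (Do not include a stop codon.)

His: 2 codons.
Ile: 3 codons.
Asp: 2 codons.
Trp: 1 codon.
Leu: 6 codons.
Leu: 6 codons.
2 × 3 × 2 × 1 × 6 × 6 = 432.

432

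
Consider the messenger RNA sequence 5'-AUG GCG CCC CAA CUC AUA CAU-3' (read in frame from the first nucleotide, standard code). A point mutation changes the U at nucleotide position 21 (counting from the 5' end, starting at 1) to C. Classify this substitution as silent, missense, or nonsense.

silent

Position 21 falls in codon 7: CAU → His.
After the substitution the codon is CAC → His.
Both encode His, so the change is synonymous.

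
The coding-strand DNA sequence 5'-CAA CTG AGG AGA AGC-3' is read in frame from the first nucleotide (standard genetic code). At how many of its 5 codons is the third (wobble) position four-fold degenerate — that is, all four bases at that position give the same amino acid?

Codon 1 CAA (Gln): third position 2-fold.
Codon 2 CTG (Leu): third position 4-fold.
Codon 3 AGG (Arg): third position 2-fold.
Codon 4 AGA (Arg): third position 2-fold.
Codon 5 AGC (Ser): third position 2-fold.
Four-fold degenerate third positions: 1.

1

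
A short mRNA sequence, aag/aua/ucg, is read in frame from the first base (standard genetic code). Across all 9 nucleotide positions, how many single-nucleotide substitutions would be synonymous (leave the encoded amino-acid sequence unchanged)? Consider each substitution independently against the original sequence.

Codon 1 (AAG, Lys): 1 synonymous substitution.
Codon 2 (AUA, Ile): 2 synonymous substitutions.
Codon 3 (UCG, Ser): 3 synonymous substitutions.
Total: 1 + 2 + 3 = 6.

6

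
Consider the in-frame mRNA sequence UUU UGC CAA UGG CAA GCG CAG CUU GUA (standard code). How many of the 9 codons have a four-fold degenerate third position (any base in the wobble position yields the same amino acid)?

Codon 1 UUU (Phe): third position 2-fold.
Codon 2 UGC (Cys): third position 2-fold.
Codon 3 CAA (Gln): third position 2-fold.
Codon 4 UGG (Trp): third position 1-fold.
Codon 5 CAA (Gln): third position 2-fold.
Codon 6 GCG (Ala): third position 4-fold.
Codon 7 CAG (Gln): third position 2-fold.
Codon 8 CUU (Leu): third position 4-fold.
Codon 9 GUA (Val): third position 4-fold.
Four-fold degenerate third positions: 3.

3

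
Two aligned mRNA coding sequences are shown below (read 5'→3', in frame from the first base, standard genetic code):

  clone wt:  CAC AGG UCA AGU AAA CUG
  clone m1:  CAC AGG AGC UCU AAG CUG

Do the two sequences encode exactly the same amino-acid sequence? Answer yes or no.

Codon 1: CAC His / CAC His — identical.
Codon 2: AGG Arg / AGG Arg — identical.
Codon 3: UCA Ser / AGC Ser — synonymous.
Codon 4: AGU Ser / UCU Ser — synonymous.
Codon 5: AAA Lys / AAG Lys — synonymous.
Codon 6: CUG Leu / CUG Leu — identical.
Nonsynonymous differences: 0 → same protein.

yes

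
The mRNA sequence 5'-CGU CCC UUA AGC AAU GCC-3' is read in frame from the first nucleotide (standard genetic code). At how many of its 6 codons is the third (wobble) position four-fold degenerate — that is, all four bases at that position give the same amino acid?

3

Codon 1 CGU (Arg): third position 4-fold.
Codon 2 CCC (Pro): third position 4-fold.
Codon 3 UUA (Leu): third position 2-fold.
Codon 4 AGC (Ser): third position 2-fold.
Codon 5 AAU (Asn): third position 2-fold.
Codon 6 GCC (Ala): third position 4-fold.
Four-fold degenerate third positions: 3.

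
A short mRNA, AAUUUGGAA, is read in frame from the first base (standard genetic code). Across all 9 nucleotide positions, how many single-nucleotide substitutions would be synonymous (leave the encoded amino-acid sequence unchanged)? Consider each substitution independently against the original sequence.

4

Codon 1 (AAU, Asn): 1 synonymous substitution.
Codon 2 (UUG, Leu): 2 synonymous substitutions.
Codon 3 (GAA, Glu): 1 synonymous substitution.
Total: 1 + 2 + 1 = 4.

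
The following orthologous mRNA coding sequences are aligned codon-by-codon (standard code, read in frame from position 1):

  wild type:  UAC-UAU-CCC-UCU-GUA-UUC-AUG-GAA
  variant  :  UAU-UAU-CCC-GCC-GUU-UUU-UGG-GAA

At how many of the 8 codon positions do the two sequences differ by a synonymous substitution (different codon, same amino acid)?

Codon 1: UAC Tyr / UAU Tyr — synonymous.
Codon 2: UAU Tyr / UAU Tyr — identical.
Codon 3: CCC Pro / CCC Pro — identical.
Codon 4: UCU Ser / GCC Ala — nonsynonymous.
Codon 5: GUA Val / GUU Val — synonymous.
Codon 6: UUC Phe / UUU Phe — synonymous.
Codon 7: AUG Met / UGG Trp — nonsynonymous.
Codon 8: GAA Glu / GAA Glu — identical.
Synonymous differences: 3.

3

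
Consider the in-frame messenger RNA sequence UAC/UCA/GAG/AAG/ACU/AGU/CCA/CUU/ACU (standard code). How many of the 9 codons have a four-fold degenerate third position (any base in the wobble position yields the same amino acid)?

5

Codon 1 UAC (Tyr): third position 2-fold.
Codon 2 UCA (Ser): third position 4-fold.
Codon 3 GAG (Glu): third position 2-fold.
Codon 4 AAG (Lys): third position 2-fold.
Codon 5 ACU (Thr): third position 4-fold.
Codon 6 AGU (Ser): third position 2-fold.
Codon 7 CCA (Pro): third position 4-fold.
Codon 8 CUU (Leu): third position 4-fold.
Codon 9 ACU (Thr): third position 4-fold.
Four-fold degenerate third positions: 5.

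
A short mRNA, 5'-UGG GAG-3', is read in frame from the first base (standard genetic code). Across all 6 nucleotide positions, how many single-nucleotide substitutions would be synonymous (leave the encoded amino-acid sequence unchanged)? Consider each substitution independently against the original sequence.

Codon 1 (UGG, Trp): 0 synonymous substitutions.
Codon 2 (GAG, Glu): 1 synonymous substitution.
Total: 0 + 1 = 1.

1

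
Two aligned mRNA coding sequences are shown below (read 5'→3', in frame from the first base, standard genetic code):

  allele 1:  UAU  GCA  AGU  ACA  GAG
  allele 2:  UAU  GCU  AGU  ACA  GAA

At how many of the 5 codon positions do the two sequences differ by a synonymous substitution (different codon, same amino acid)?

2

Codon 1: UAU Tyr / UAU Tyr — identical.
Codon 2: GCA Ala / GCU Ala — synonymous.
Codon 3: AGU Ser / AGU Ser — identical.
Codon 4: ACA Thr / ACA Thr — identical.
Codon 5: GAG Glu / GAA Glu — synonymous.
Synonymous differences: 2.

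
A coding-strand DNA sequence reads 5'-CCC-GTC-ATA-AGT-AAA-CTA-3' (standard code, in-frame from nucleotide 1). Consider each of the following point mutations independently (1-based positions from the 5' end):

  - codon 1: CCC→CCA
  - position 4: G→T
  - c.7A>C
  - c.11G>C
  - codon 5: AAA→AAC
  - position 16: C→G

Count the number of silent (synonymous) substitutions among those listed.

Codon 1: CCC (Pro) → CCA (Pro) — synonymous.
Codon 2: GTC (Val) → TTC (Phe) — missense.
Codon 3: ATA (Ile) → CTA (Leu) — missense.
Codon 4: AGT (Ser) → ACT (Thr) — missense.
Codon 5: AAA (Lys) → AAC (Asn) — missense.
Codon 6: CTA (Leu) → GTA (Val) — missense.
Synonymous: 1 of 6.

1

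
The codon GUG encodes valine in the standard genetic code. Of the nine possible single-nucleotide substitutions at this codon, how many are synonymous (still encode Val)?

3

Position 1: none → 0 synonymous.
Position 2: none → 0 synonymous.
Position 3: GUU, GUC, GUA → 3 synonymous.
Total: 0 + 0 + 3 = 3.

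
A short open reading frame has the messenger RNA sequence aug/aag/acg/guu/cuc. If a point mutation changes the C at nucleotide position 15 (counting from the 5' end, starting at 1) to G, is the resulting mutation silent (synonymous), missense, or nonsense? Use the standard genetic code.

silent

Position 15 falls in codon 5: CUC → Leu.
After the substitution the codon is CUG → Leu.
Both encode Leu, so the change is synonymous.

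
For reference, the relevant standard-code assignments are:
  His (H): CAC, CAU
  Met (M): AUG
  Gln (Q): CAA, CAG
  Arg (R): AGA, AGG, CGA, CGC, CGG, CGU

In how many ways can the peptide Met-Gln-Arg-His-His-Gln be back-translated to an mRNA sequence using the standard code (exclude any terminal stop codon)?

96

Met: 1 codon.
Gln: 2 codons.
Arg: 6 codons.
His: 2 codons.
His: 2 codons.
Gln: 2 codons.
1 × 2 × 6 × 2 × 2 × 2 = 96.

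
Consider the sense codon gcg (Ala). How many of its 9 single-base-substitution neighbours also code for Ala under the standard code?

Position 1: none → 0 synonymous.
Position 2: none → 0 synonymous.
Position 3: GCT, GCC, GCA → 3 synonymous.
Total: 0 + 0 + 3 = 3.

3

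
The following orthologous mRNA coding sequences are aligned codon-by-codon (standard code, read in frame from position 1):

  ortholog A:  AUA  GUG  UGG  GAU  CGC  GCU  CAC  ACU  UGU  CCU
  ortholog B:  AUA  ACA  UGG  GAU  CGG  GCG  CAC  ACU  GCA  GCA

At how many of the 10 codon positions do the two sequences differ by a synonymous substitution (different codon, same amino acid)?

Codon 1: AUA Ile / AUA Ile — identical.
Codon 2: GUG Val / ACA Thr — nonsynonymous.
Codon 3: UGG Trp / UGG Trp — identical.
Codon 4: GAU Asp / GAU Asp — identical.
Codon 5: CGC Arg / CGG Arg — synonymous.
Codon 6: GCU Ala / GCG Ala — synonymous.
Codon 7: CAC His / CAC His — identical.
Codon 8: ACU Thr / ACU Thr — identical.
Codon 9: UGU Cys / GCA Ala — nonsynonymous.
Codon 10: CCU Pro / GCA Ala — nonsynonymous.
Synonymous differences: 2.

2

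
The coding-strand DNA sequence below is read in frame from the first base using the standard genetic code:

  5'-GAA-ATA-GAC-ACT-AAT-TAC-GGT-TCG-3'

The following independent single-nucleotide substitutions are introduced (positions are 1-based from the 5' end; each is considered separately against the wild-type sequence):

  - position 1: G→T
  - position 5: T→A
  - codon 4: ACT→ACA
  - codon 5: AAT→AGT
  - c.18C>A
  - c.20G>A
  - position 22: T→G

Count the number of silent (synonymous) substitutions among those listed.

1

Codon 1: GAA (Glu) → TAA (Stop) — nonsense.
Codon 2: ATA (Ile) → AAA (Lys) — missense.
Codon 4: ACT (Thr) → ACA (Thr) — synonymous.
Codon 5: AAT (Asn) → AGT (Ser) — missense.
Codon 6: TAC (Tyr) → TAA (Stop) — nonsense.
Codon 7: GGT (Gly) → GAT (Asp) — missense.
Codon 8: TCG (Ser) → GCG (Ala) — missense.
Synonymous: 1 of 7.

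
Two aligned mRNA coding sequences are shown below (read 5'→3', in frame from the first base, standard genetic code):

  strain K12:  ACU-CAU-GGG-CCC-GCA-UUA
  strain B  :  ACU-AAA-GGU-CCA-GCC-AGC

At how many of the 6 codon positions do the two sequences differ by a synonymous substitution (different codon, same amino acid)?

3

Codon 1: ACU Thr / ACU Thr — identical.
Codon 2: CAU His / AAA Lys — nonsynonymous.
Codon 3: GGG Gly / GGU Gly — synonymous.
Codon 4: CCC Pro / CCA Pro — synonymous.
Codon 5: GCA Ala / GCC Ala — synonymous.
Codon 6: UUA Leu / AGC Ser — nonsynonymous.
Synonymous differences: 3.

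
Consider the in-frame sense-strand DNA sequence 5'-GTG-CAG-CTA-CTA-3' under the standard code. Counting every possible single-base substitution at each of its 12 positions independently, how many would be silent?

12

Codon 1 (GTG, Val): 3 synonymous substitutions.
Codon 2 (CAG, Gln): 1 synonymous substitution.
Codon 3 (CTA, Leu): 4 synonymous substitutions.
Codon 4 (CTA, Leu): 4 synonymous substitutions.
Total: 3 + 1 + 4 + 4 = 12.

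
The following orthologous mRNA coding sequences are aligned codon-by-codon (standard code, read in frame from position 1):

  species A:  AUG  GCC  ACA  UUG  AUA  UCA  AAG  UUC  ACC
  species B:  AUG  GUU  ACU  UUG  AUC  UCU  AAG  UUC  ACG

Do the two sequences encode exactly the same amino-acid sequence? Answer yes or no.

no

Codon 1: AUG Met / AUG Met — identical.
Codon 2: GCC Ala / GUU Val — nonsynonymous.
Codon 3: ACA Thr / ACU Thr — synonymous.
Codon 4: UUG Leu / UUG Leu — identical.
Codon 5: AUA Ile / AUC Ile — synonymous.
Codon 6: UCA Ser / UCU Ser — synonymous.
Codon 7: AAG Lys / AAG Lys — identical.
Codon 8: UUC Phe / UUC Phe — identical.
Codon 9: ACC Thr / ACG Thr — synonymous.
Nonsynonymous differences: 1 → different protein.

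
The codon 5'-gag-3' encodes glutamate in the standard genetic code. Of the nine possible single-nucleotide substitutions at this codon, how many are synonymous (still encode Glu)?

Position 1: none → 0 synonymous.
Position 2: none → 0 synonymous.
Position 3: GAA → 1 synonymous.
Total: 0 + 0 + 1 = 1.

1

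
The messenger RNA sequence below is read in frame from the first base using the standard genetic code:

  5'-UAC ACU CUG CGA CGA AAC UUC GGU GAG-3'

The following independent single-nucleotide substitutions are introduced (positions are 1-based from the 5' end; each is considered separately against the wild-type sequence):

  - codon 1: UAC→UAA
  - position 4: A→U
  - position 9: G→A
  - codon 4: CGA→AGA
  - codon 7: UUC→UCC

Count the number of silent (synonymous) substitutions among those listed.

Codon 1: UAC (Tyr) → UAA (Stop) — nonsense.
Codon 2: ACU (Thr) → UCU (Ser) — missense.
Codon 3: CUG (Leu) → CUA (Leu) — synonymous.
Codon 4: CGA (Arg) → AGA (Arg) — synonymous.
Codon 7: UUC (Phe) → UCC (Ser) — missense.
Synonymous: 2 of 5.

2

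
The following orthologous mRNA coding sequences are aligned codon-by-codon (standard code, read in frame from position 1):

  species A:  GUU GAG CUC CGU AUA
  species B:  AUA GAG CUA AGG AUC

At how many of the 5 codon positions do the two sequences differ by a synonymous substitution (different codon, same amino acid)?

3

Codon 1: GUU Val / AUA Ile — nonsynonymous.
Codon 2: GAG Glu / GAG Glu — identical.
Codon 3: CUC Leu / CUA Leu — synonymous.
Codon 4: CGU Arg / AGG Arg — synonymous.
Codon 5: AUA Ile / AUC Ile — synonymous.
Synonymous differences: 3.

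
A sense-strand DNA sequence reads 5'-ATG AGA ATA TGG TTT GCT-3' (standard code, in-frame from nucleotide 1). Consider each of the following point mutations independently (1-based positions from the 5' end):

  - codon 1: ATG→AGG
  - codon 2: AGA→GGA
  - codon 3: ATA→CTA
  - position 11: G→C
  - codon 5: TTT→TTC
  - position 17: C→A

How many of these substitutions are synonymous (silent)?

Codon 1: ATG (Met) → AGG (Arg) — missense.
Codon 2: AGA (Arg) → GGA (Gly) — missense.
Codon 3: ATA (Ile) → CTA (Leu) — missense.
Codon 4: TGG (Trp) → TCG (Ser) — missense.
Codon 5: TTT (Phe) → TTC (Phe) — synonymous.
Codon 6: GCT (Ala) → GAT (Asp) — missense.
Synonymous: 1 of 6.

1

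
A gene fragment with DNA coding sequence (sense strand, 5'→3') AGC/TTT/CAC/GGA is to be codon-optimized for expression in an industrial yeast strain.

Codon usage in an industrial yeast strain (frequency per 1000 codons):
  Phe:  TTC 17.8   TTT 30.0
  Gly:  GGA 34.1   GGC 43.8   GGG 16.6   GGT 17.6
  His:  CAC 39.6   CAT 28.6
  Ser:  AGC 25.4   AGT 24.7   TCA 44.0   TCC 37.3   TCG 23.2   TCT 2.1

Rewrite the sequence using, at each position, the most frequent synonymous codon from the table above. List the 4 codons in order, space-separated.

TCA TTT CAC GGC

Codon 1 (Ser): best is TCA at 44.0.
Codon 2 (Phe): best is TTT at 30.0.
Codon 3 (His): best is CAC at 39.6.
Codon 4 (Gly): best is GGC at 43.8.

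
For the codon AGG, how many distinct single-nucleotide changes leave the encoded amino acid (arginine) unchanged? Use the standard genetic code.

Position 1: CGG → 1 synonymous.
Position 2: none → 0 synonymous.
Position 3: AGA → 1 synonymous.
Total: 1 + 0 + 1 = 2.

2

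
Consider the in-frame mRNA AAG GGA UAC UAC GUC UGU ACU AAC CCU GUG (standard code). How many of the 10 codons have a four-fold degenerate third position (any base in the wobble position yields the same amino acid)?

5

Codon 1 AAG (Lys): third position 2-fold.
Codon 2 GGA (Gly): third position 4-fold.
Codon 3 UAC (Tyr): third position 2-fold.
Codon 4 UAC (Tyr): third position 2-fold.
Codon 5 GUC (Val): third position 4-fold.
Codon 6 UGU (Cys): third position 2-fold.
Codon 7 ACU (Thr): third position 4-fold.
Codon 8 AAC (Asn): third position 2-fold.
Codon 9 CCU (Pro): third position 4-fold.
Codon 10 GUG (Val): third position 4-fold.
Four-fold degenerate third positions: 5.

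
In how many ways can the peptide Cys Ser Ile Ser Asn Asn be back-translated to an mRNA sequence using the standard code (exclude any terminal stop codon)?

Cys: 2 codons.
Ser: 6 codons.
Ile: 3 codons.
Ser: 6 codons.
Asn: 2 codons.
Asn: 2 codons.
2 × 6 × 3 × 6 × 2 × 2 = 864.

864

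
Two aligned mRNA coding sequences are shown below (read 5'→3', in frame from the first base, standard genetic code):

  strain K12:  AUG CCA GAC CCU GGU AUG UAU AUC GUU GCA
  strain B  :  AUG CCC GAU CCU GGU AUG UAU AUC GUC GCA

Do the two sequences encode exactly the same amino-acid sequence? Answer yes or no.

yes

Codon 1: AUG Met / AUG Met — identical.
Codon 2: CCA Pro / CCC Pro — synonymous.
Codon 3: GAC Asp / GAU Asp — synonymous.
Codon 4: CCU Pro / CCU Pro — identical.
Codon 5: GGU Gly / GGU Gly — identical.
Codon 6: AUG Met / AUG Met — identical.
Codon 7: UAU Tyr / UAU Tyr — identical.
Codon 8: AUC Ile / AUC Ile — identical.
Codon 9: GUU Val / GUC Val — synonymous.
Codon 10: GCA Ala / GCA Ala — identical.
Nonsynonymous differences: 0 → same protein.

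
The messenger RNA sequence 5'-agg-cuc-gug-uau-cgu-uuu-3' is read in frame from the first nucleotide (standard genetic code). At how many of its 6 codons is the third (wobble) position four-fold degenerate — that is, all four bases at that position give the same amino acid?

3

Codon 1 AGG (Arg): third position 2-fold.
Codon 2 CUC (Leu): third position 4-fold.
Codon 3 GUG (Val): third position 4-fold.
Codon 4 UAU (Tyr): third position 2-fold.
Codon 5 CGU (Arg): third position 4-fold.
Codon 6 UUU (Phe): third position 2-fold.
Four-fold degenerate third positions: 3.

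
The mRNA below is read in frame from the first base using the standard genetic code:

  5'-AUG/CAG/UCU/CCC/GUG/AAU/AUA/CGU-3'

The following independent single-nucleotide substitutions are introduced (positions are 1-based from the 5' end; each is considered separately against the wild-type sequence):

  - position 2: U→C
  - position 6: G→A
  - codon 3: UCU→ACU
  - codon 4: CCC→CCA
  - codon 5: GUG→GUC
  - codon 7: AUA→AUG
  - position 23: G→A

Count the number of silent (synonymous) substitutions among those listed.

3

Codon 1: AUG (Met) → ACG (Thr) — missense.
Codon 2: CAG (Gln) → CAA (Gln) — synonymous.
Codon 3: UCU (Ser) → ACU (Thr) — missense.
Codon 4: CCC (Pro) → CCA (Pro) — synonymous.
Codon 5: GUG (Val) → GUC (Val) — synonymous.
Codon 7: AUA (Ile) → AUG (Met) — missense.
Codon 8: CGU (Arg) → CAU (His) — missense.
Synonymous: 3 of 7.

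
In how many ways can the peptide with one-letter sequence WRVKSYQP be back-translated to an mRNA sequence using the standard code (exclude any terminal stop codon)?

Trp: 1 codon.
Arg: 6 codons.
Val: 4 codons.
Lys: 2 codons.
Ser: 6 codons.
Tyr: 2 codons.
Gln: 2 codons.
Pro: 4 codons.
1 × 6 × 4 × 2 × 6 × 2 × 2 × 4 = 4608.

4608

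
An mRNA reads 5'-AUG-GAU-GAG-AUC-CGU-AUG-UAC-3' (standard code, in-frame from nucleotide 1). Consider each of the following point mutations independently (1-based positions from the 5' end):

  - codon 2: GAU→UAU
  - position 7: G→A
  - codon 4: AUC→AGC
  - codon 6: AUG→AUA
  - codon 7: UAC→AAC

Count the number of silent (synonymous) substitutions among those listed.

0

Codon 2: GAU (Asp) → UAU (Tyr) — missense.
Codon 3: GAG (Glu) → AAG (Lys) — missense.
Codon 4: AUC (Ile) → AGC (Ser) — missense.
Codon 6: AUG (Met) → AUA (Ile) — missense.
Codon 7: UAC (Tyr) → AAC (Asn) — missense.
Synonymous: 0 of 5.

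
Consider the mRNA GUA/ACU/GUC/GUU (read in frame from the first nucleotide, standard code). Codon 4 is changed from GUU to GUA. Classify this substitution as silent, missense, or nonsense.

silent

Position 12 falls in codon 4: GUU → Val.
After the substitution the codon is GUA → Val.
Both encode Val, so the change is synonymous.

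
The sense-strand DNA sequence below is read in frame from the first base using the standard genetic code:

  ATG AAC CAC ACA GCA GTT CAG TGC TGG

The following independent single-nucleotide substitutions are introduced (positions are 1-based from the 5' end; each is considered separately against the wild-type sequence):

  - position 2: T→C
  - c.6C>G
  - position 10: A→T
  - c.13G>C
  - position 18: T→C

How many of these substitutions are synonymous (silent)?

Codon 1: ATG (Met) → ACG (Thr) — missense.
Codon 2: AAC (Asn) → AAG (Lys) — missense.
Codon 4: ACA (Thr) → TCA (Ser) — missense.
Codon 5: GCA (Ala) → CCA (Pro) — missense.
Codon 6: GTT (Val) → GTC (Val) — synonymous.
Synonymous: 1 of 5.

1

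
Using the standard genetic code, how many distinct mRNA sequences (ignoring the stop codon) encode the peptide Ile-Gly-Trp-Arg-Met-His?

Ile: 3 codons.
Gly: 4 codons.
Trp: 1 codon.
Arg: 6 codons.
Met: 1 codon.
His: 2 codons.
3 × 4 × 1 × 6 × 1 × 2 = 144.

144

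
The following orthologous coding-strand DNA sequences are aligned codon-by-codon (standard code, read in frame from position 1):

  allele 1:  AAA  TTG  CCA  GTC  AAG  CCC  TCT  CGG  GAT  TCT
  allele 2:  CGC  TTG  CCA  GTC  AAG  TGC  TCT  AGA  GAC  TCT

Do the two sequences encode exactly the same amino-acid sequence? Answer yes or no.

no

Codon 1: AAA Lys / CGC Arg — nonsynonymous.
Codon 2: TTG Leu / TTG Leu — identical.
Codon 3: CCA Pro / CCA Pro — identical.
Codon 4: GTC Val / GTC Val — identical.
Codon 5: AAG Lys / AAG Lys — identical.
Codon 6: CCC Pro / TGC Cys — nonsynonymous.
Codon 7: TCT Ser / TCT Ser — identical.
Codon 8: CGG Arg / AGA Arg — synonymous.
Codon 9: GAT Asp / GAC Asp — synonymous.
Codon 10: TCT Ser / TCT Ser — identical.
Nonsynonymous differences: 2 → different protein.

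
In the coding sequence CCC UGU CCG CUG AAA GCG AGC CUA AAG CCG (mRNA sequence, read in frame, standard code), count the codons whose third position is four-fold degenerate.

Codon 1 CCC (Pro): third position 4-fold.
Codon 2 UGU (Cys): third position 2-fold.
Codon 3 CCG (Pro): third position 4-fold.
Codon 4 CUG (Leu): third position 4-fold.
Codon 5 AAA (Lys): third position 2-fold.
Codon 6 GCG (Ala): third position 4-fold.
Codon 7 AGC (Ser): third position 2-fold.
Codon 8 CUA (Leu): third position 4-fold.
Codon 9 AAG (Lys): third position 2-fold.
Codon 10 CCG (Pro): third position 4-fold.
Four-fold degenerate third positions: 6.

6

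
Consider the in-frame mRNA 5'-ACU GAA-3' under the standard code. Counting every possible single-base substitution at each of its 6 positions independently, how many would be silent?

Codon 1 (ACU, Thr): 3 synonymous substitutions.
Codon 2 (GAA, Glu): 1 synonymous substitution.
Total: 3 + 1 = 4.

4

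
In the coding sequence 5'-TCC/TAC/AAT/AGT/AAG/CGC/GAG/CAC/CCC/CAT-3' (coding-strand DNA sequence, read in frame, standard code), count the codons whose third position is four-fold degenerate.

3

Codon 1 TCC (Ser): third position 4-fold.
Codon 2 TAC (Tyr): third position 2-fold.
Codon 3 AAT (Asn): third position 2-fold.
Codon 4 AGT (Ser): third position 2-fold.
Codon 5 AAG (Lys): third position 2-fold.
Codon 6 CGC (Arg): third position 4-fold.
Codon 7 GAG (Glu): third position 2-fold.
Codon 8 CAC (His): third position 2-fold.
Codon 9 CCC (Pro): third position 4-fold.
Codon 10 CAT (His): third position 2-fold.
Four-fold degenerate third positions: 3.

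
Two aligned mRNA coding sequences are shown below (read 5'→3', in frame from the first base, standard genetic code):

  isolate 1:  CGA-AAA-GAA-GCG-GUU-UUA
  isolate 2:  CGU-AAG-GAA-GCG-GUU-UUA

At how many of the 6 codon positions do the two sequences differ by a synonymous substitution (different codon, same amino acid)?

Codon 1: CGA Arg / CGU Arg — synonymous.
Codon 2: AAA Lys / AAG Lys — synonymous.
Codon 3: GAA Glu / GAA Glu — identical.
Codon 4: GCG Ala / GCG Ala — identical.
Codon 5: GUU Val / GUU Val — identical.
Codon 6: UUA Leu / UUA Leu — identical.
Synonymous differences: 2.

2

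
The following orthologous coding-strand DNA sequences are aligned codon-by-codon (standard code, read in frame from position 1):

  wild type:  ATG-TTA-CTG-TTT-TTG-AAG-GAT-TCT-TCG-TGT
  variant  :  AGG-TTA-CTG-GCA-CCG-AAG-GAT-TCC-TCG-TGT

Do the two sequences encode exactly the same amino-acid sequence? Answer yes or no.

no

Codon 1: ATG Met / AGG Arg — nonsynonymous.
Codon 2: TTA Leu / TTA Leu — identical.
Codon 3: CTG Leu / CTG Leu — identical.
Codon 4: TTT Phe / GCA Ala — nonsynonymous.
Codon 5: TTG Leu / CCG Pro — nonsynonymous.
Codon 6: AAG Lys / AAG Lys — identical.
Codon 7: GAT Asp / GAT Asp — identical.
Codon 8: TCT Ser / TCC Ser — synonymous.
Codon 9: TCG Ser / TCG Ser — identical.
Codon 10: TGT Cys / TGT Cys — identical.
Nonsynonymous differences: 3 → different protein.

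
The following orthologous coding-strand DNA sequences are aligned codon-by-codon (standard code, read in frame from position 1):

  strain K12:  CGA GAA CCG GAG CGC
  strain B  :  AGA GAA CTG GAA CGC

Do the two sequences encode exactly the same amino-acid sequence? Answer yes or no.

no

Codon 1: CGA Arg / AGA Arg — synonymous.
Codon 2: GAA Glu / GAA Glu — identical.
Codon 3: CCG Pro / CTG Leu — nonsynonymous.
Codon 4: GAG Glu / GAA Glu — synonymous.
Codon 5: CGC Arg / CGC Arg — identical.
Nonsynonymous differences: 1 → different protein.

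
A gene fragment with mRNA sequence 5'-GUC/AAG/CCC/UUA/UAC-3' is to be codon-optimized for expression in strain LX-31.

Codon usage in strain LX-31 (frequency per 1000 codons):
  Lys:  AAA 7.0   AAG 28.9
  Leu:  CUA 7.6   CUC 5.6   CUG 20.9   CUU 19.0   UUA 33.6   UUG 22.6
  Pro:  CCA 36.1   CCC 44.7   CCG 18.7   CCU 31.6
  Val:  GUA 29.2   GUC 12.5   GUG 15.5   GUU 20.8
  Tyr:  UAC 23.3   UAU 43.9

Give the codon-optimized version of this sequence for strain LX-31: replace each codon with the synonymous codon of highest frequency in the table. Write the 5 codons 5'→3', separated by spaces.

GUA AAG CCC UUA UAU

Codon 1 (Val): best is GUA at 29.2.
Codon 2 (Lys): best is AAG at 28.9.
Codon 3 (Pro): best is CCC at 44.7.
Codon 4 (Leu): best is UUA at 33.6.
Codon 5 (Tyr): best is UAU at 43.9.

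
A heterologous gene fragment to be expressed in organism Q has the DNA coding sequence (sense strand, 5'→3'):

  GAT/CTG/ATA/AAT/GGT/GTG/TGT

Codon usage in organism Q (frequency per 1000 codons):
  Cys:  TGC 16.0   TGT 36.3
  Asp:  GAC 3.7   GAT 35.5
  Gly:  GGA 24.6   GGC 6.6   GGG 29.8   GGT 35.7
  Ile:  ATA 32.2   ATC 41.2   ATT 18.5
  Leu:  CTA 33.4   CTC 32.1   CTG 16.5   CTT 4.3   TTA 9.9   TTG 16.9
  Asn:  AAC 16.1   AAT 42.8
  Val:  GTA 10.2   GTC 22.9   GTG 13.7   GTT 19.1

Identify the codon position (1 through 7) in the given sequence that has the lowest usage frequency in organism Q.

6

Codon 1 GAT (Asp): 35.5 per 1000.
Codon 2 CTG (Leu): 16.5 per 1000.
Codon 3 ATA (Ile): 32.2 per 1000.
Codon 4 AAT (Asn): 42.8 per 1000.
Codon 5 GGT (Gly): 35.7 per 1000.
Codon 6 GTG (Val): 13.7 per 1000.
Codon 7 TGT (Cys): 36.3 per 1000.
Lowest frequency is 13.7 at codon 6.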